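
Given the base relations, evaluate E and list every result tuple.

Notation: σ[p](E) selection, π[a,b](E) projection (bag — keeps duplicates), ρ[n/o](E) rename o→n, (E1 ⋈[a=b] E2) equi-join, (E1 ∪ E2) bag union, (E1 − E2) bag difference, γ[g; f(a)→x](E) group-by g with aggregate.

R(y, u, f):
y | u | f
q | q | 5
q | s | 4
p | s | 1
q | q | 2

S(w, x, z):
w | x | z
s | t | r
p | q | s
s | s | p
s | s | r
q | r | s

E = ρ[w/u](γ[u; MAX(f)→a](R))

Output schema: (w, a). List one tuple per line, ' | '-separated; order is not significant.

Stepwise |·|:
  R → 4
  γ[u; MAX(f)→a](R) → 2
  ρ[w/u](γ[u; MAX(f)→a](R)) → 2

== RESULT ==
w | a
q | 5
s | 4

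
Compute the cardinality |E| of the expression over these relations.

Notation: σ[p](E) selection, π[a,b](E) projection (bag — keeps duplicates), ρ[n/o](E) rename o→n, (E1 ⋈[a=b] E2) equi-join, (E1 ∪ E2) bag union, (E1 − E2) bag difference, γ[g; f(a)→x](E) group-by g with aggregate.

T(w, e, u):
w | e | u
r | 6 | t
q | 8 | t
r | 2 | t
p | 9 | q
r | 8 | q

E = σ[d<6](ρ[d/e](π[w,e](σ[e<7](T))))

Row counts bottom-up:
  T → 5
  σ[e<7](T) → 2
  π[w,e](σ[e<7](T)) → 2
  ρ[d/e](π[w,e](σ[e<7](T))) → 2
  σ[d<6](ρ[d/e](π[w,e](σ[e<7](T)))) → 1

|E| = 1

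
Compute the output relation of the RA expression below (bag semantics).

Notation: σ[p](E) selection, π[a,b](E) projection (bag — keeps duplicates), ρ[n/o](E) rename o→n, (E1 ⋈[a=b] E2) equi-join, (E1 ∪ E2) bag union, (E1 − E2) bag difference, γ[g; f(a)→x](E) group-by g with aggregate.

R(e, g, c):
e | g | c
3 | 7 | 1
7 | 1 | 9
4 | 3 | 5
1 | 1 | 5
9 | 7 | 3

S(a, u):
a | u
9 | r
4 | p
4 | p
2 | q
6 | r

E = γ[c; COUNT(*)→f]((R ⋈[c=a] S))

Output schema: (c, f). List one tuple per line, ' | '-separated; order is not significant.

Row counts bottom-up:
  R → 5
  S → 5
  (R ⋈[c=a] S) → 1
  γ[c; COUNT(*)→f]((R ⋈[c=a] S)) → 1

== RESULT ==
c | f
9 | 1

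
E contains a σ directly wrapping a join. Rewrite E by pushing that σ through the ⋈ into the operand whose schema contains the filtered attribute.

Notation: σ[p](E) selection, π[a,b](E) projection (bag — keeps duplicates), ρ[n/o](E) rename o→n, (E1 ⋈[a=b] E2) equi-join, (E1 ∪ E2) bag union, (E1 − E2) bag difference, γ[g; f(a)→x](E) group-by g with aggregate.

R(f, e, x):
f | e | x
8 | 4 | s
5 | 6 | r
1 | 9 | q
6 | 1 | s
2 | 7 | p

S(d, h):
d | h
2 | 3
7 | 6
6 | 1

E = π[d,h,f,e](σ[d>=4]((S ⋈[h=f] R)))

σ filters on d, owned by the left side.
E' = π[d,h,f,e]((σ[d>=4](S) ⋈[h=f] R))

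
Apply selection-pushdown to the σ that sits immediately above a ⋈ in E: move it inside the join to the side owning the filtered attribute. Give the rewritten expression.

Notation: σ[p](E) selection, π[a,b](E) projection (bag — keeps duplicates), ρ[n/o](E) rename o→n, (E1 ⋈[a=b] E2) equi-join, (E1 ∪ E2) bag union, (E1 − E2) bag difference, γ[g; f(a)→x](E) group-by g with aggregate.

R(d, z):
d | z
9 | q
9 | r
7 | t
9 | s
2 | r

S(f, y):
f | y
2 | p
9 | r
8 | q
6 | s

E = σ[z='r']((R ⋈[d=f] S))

σ filters on z, owned by the left side.
E' = (σ[z='r'](R) ⋈[d=f] S)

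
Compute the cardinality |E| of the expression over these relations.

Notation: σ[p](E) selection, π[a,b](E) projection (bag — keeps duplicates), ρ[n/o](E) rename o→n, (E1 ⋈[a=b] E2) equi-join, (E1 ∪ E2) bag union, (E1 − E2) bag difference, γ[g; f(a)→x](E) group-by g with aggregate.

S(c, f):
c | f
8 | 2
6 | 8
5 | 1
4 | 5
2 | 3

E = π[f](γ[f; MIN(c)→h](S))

Stepwise |·|:
  S → 5
  γ[f; MIN(c)→h](S) → 5
  π[f](γ[f; MIN(c)→h](S)) → 5

|E| = 5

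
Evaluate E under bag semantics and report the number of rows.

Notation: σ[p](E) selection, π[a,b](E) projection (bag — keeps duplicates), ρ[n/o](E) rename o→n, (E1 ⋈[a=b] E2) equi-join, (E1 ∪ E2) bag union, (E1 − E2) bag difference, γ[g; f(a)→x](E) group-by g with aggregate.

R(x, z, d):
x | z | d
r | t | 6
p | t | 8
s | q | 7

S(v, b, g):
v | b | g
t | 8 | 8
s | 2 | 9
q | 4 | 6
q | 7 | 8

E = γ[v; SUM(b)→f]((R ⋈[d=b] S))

Stepwise |·|:
  R → 3
  S → 4
  (R ⋈[d=b] S) → 2
  γ[v; SUM(b)→f]((R ⋈[d=b] S)) → 2

|E| = 2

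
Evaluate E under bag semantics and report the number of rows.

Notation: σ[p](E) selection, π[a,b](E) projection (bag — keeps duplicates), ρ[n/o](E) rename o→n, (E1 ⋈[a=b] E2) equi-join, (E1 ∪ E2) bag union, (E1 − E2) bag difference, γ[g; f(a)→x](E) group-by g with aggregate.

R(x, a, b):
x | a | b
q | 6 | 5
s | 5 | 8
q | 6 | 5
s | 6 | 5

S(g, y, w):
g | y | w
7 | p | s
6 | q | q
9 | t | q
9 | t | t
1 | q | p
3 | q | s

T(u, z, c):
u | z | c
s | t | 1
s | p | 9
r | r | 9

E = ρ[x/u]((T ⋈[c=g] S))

Subexpression sizes:
  T → 3
  S → 6
  (T ⋈[c=g] S) → 5
  ρ[x/u]((T ⋈[c=g] S)) → 5

|E| = 5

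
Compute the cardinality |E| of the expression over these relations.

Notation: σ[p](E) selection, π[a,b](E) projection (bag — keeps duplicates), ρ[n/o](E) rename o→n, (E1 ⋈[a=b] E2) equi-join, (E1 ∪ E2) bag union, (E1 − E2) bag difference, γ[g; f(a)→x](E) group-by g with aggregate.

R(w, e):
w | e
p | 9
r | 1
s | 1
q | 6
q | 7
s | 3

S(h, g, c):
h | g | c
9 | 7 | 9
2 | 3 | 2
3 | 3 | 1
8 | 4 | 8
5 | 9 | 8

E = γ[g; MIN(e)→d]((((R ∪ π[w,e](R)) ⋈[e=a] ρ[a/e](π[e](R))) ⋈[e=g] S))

Subexpression sizes:
  R → 6
  R → 6
  π[w,e](R) → 6
  (R ∪ π[w,e](R)) → 12
  R → 6
  π[e](R) → 6
  ρ[a/e](π[e](R)) → 6
  ((R ∪ π[w,e](R)) ⋈[e=a] ρ[a/e](π[e](R))) → 16
  S → 5
  (((R ∪ π[w,e](R)) ⋈[e=a] ρ[a/e](π[e](R))) ⋈[e=g] S) → 8
  γ[g; MIN(e)→d]((((R ∪ π[w,e](R)) ⋈[e=a] ρ[a/e](π[e](R))) ⋈[e=g] S)) → 3

|E| = 3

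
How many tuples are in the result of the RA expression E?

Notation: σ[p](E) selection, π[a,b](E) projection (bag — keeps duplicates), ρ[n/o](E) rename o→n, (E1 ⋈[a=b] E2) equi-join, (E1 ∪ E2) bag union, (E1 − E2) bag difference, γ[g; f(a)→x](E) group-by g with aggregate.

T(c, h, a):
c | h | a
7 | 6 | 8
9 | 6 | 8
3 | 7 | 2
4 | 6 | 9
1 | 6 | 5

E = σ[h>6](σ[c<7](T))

Per-node cardinality:
  T → 5
  σ[c<7](T) → 3
  σ[h>6](σ[c<7](T)) → 1

|E| = 1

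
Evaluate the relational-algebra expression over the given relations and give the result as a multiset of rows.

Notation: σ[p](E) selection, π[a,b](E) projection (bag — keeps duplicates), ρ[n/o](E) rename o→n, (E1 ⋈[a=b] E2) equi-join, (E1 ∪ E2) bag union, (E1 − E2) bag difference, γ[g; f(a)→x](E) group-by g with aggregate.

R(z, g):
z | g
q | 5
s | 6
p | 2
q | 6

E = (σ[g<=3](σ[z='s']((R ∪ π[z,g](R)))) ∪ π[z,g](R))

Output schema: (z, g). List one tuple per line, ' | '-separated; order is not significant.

Row counts bottom-up:
  R → 4
  R → 4
  π[z,g](R) → 4
  (R ∪ π[z,g](R)) → 8
  σ[z='s']((R ∪ π[z,g](R))) → 2
  σ[g<=3](σ[z='s']((R ∪ π[z,g](R)))) → 0
  R → 4
  π[z,g](R) → 4
  (σ[g<=3](σ[z='s']((R ∪ π[z,g](R)))) ∪ π[z,g](R)) → 4

== RESULT ==
z | g
p | 2
q | 5
q | 6
s | 6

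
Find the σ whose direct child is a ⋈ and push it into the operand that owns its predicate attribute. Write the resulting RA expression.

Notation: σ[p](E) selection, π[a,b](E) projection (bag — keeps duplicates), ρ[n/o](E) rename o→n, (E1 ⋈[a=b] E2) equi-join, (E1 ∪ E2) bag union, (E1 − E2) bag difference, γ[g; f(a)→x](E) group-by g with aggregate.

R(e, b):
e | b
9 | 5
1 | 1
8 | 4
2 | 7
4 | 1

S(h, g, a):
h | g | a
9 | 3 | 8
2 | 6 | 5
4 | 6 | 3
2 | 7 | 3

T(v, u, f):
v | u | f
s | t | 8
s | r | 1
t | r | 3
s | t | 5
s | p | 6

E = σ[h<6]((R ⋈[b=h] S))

σ filters on h, owned by the right side.
E' = (R ⋈[b=h] σ[h<6](S))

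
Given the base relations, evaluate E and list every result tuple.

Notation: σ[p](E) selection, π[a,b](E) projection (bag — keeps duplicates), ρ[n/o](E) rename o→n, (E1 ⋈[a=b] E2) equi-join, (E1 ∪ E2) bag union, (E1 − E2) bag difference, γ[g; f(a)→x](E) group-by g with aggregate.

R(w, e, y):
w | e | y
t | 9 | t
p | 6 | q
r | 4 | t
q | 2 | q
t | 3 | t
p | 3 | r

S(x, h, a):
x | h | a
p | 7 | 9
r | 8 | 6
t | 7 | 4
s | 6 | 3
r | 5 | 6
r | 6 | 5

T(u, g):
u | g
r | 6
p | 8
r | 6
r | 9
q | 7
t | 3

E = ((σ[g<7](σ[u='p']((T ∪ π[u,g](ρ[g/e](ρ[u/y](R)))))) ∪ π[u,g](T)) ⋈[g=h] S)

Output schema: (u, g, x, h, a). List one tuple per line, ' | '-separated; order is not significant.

Stepwise |·|:
  T → 6
  R → 6
  ρ[u/y](R) → 6
  ρ[g/e](ρ[u/y](R)) → 6
  π[u,g](ρ[g/e](ρ[u/y](R))) → 6
  (T ∪ π[u,g](ρ[g/e](ρ[u/y](R)))) → 12
  σ[u='p']((T ∪ π[u,g](ρ[g/e](ρ[u/y](R))))) → 1
  σ[g<7](σ[u='p']((T ∪ π[u,g](ρ[g/e](ρ[u/y](R)))))) → 0
  T → 6
  π[u,g](T) → 6
  (σ[g<7](σ[u='p']((T ∪ π[u,g](ρ[g/e](ρ[u/y](R)))))) ∪ π[u,g](T)) → 6
  S → 6
  ((σ[g<7](σ[u='p']((T ∪ π[u,g](ρ[g/e](ρ[u/y](R)))))) ∪ π[u,g](T)) ⋈[g=h] S) → 7

== RESULT ==
u | g | x | h | a
p | 8 | r | 8 | 6
q | 7 | p | 7 | 9
q | 7 | t | 7 | 4
r | 6 | r | 6 | 5
r | 6 | r | 6 | 5
r | 6 | s | 6 | 3
r | 6 | s | 6 | 3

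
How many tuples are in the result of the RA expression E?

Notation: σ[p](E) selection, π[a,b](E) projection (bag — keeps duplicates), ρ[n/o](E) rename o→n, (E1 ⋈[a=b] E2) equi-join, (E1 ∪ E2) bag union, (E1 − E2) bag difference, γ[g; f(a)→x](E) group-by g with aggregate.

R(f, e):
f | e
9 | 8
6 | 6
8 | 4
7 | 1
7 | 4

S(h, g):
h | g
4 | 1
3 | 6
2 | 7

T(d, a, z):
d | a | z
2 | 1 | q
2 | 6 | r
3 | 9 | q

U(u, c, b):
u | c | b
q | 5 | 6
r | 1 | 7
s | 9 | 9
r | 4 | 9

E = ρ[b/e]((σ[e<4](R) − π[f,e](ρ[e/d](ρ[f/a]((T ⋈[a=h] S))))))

Row counts bottom-up:
  R → 5
  σ[e<4](R) → 1
  T → 3
  S → 3
  (T ⋈[a=h] S) → 0
  ρ[f/a]((T ⋈[a=h] S)) → 0
  ρ[e/d](ρ[f/a]((T ⋈[a=h] S))) → 0
  π[f,e](ρ[e/d](ρ[f/a]((T ⋈[a=h] S)))) → 0
  (σ[e<4](R) − π[f,e](ρ[e/d](ρ[f/a]((T ⋈[a=h] S))))) → 1
  ρ[b/e]((σ[e<4](R) − π[f,e](ρ[e/d](ρ[f/a]((T ⋈[a=h] S)))))) → 1

|E| = 1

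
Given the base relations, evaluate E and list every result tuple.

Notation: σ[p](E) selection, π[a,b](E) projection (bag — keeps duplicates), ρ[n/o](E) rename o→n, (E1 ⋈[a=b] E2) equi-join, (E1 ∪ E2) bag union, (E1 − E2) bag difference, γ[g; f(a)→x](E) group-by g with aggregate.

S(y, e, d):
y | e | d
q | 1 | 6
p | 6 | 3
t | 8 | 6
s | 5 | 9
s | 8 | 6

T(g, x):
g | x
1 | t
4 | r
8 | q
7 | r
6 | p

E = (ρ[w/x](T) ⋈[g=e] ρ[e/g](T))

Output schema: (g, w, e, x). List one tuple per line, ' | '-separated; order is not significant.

Per-node cardinality:
  T → 5
  ρ[w/x](T) → 5
  T → 5
  ρ[e/g](T) → 5
  (ρ[w/x](T) ⋈[g=e] ρ[e/g](T)) → 5

== RESULT ==
g | w | e | x
1 | t | 1 | t
4 | r | 4 | r
6 | p | 6 | p
7 | r | 7 | r
8 | q | 8 | q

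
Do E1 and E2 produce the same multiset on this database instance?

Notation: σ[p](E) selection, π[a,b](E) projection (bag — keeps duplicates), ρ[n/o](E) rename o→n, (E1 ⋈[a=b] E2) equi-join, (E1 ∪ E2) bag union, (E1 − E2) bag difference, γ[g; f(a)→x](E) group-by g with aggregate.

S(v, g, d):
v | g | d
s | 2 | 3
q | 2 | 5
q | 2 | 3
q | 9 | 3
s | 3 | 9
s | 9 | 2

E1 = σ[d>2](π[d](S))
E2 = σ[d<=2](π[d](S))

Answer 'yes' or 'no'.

E1 row counts bottom-up:
  S → 6
  π[d](S) → 6
  σ[d>2](π[d](S)) → 5
E2 row counts bottom-up:
  S → 6
  π[d](S) → 6
  σ[d<=2](π[d](S)) → 1

E1 result:
d
3
3
3
5
9
E2 result:
d
2
Witness: (2,) appears 0× in E1 but 1× in E2.

no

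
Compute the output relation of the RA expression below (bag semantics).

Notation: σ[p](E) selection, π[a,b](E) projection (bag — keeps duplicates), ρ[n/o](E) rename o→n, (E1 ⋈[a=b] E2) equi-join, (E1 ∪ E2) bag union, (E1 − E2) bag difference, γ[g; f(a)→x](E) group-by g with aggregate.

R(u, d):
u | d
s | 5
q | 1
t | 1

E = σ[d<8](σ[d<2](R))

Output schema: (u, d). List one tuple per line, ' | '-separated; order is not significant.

Row counts bottom-up:
  R → 3
  σ[d<2](R) → 2
  σ[d<8](σ[d<2](R)) → 2

== RESULT ==
u | d
q | 1
t | 1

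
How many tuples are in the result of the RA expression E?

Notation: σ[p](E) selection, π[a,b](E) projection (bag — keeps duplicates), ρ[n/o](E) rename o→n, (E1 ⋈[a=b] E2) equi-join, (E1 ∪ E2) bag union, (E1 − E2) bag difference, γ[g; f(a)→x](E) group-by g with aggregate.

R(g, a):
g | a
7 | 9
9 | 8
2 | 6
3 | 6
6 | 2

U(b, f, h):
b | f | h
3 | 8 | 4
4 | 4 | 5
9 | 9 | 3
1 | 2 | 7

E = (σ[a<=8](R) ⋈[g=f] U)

Row counts bottom-up:
  R → 5
  σ[a<=8](R) → 4
  U → 4
  (σ[a<=8](R) ⋈[g=f] U) → 2

|E| = 2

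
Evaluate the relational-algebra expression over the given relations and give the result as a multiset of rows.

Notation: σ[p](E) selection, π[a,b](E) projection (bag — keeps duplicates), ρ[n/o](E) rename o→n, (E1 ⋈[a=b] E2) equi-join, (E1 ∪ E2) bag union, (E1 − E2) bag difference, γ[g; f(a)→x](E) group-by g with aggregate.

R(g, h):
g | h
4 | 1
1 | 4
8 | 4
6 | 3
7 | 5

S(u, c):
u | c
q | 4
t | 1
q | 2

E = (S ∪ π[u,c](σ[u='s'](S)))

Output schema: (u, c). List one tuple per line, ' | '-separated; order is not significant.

Stepwise |·|:
  S → 3
  S → 3
  σ[u='s'](S) → 0
  π[u,c](σ[u='s'](S)) → 0
  (S ∪ π[u,c](σ[u='s'](S))) → 3

== RESULT ==
u | c
q | 2
q | 4
t | 1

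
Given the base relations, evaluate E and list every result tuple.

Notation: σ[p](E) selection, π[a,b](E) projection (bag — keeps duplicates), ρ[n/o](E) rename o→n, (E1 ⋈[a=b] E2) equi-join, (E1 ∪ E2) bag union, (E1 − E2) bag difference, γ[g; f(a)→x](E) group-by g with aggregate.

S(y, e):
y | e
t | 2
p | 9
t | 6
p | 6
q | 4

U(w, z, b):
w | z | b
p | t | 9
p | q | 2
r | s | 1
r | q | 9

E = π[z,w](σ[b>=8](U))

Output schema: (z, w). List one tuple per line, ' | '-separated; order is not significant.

Row counts bottom-up:
  U → 4
  σ[b>=8](U) → 2
  π[z,w](σ[b>=8](U)) → 2

== RESULT ==
z | w
q | r
t | p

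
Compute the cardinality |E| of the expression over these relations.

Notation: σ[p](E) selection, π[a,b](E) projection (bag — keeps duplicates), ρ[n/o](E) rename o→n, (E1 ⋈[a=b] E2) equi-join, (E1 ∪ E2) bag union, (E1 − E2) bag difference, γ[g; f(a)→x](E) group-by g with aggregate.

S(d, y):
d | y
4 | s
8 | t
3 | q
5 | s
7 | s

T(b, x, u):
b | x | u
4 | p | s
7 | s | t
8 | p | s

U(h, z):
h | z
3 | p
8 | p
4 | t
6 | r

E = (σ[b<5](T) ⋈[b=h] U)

Subexpression sizes:
  T → 3
  σ[b<5](T) → 1
  U → 4
  (σ[b<5](T) ⋈[b=h] U) → 1

|E| = 1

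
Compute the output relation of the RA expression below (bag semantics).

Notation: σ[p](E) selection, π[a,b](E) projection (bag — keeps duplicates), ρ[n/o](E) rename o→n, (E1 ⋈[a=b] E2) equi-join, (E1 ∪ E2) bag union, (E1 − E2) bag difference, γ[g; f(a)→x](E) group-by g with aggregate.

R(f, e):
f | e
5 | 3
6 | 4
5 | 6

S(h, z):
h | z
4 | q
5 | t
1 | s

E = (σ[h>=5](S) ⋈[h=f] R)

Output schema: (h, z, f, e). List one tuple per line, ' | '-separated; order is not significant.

Per-node cardinality:
  S → 3
  σ[h>=5](S) → 1
  R → 3
  (σ[h>=5](S) ⋈[h=f] R) → 2

== RESULT ==
h | z | f | e
5 | t | 5 | 3
5 | t | 5 | 6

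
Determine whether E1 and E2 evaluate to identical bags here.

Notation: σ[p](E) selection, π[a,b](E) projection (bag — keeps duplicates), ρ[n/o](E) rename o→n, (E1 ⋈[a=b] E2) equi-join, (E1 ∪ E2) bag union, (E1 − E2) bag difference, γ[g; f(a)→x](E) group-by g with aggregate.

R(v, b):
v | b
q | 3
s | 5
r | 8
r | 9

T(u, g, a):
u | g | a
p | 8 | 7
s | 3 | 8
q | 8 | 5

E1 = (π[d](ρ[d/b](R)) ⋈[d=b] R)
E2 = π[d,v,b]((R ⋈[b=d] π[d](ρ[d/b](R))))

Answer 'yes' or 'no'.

E1 subexpression sizes:
  R → 4
  ρ[d/b](R) → 4
  π[d](ρ[d/b](R)) → 4
  R → 4
  (π[d](ρ[d/b](R)) ⋈[d=b] R) → 4
E2 subexpression sizes:
  R → 4
  R → 4
  ρ[d/b](R) → 4
  π[d](ρ[d/b](R)) → 4
  (R ⋈[b=d] π[d](ρ[d/b](R))) → 4
  π[d,v,b]((R ⋈[b=d] π[d](ρ[d/b](R)))) → 4

E1 and E2 produce the same multiset:
d | v | b
3 | q | 3
5 | s | 5
8 | r | 8
9 | r | 9

yes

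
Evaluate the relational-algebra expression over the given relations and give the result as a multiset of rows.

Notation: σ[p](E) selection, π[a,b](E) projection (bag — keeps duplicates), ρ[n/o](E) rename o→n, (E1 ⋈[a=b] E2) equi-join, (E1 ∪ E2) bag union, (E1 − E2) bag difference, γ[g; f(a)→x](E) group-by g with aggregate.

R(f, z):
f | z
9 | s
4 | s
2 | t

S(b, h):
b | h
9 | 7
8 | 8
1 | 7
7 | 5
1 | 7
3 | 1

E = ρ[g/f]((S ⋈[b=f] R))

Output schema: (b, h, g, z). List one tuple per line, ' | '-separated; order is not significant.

Per-node cardinality:
  S → 6
  R → 3
  (S ⋈[b=f] R) → 1
  ρ[g/f]((S ⋈[b=f] R)) → 1

== RESULT ==
b | h | g | z
9 | 7 | 9 | s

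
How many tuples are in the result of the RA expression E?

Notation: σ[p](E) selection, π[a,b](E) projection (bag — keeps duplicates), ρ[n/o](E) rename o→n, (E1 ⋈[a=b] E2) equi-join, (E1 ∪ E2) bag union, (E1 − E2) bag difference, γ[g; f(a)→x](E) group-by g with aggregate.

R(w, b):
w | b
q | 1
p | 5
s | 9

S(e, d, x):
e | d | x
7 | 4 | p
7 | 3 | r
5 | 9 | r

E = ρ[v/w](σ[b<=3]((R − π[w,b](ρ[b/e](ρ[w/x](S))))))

Subexpression sizes:
  R → 3
  S → 3
  ρ[w/x](S) → 3
  ρ[b/e](ρ[w/x](S)) → 3
  π[w,b](ρ[b/e](ρ[w/x](S))) → 3
  (R − π[w,b](ρ[b/e](ρ[w/x](S)))) → 3
  σ[b<=3]((R − π[w,b](ρ[b/e](ρ[w/x](S))))) → 1
  ρ[v/w](σ[b<=3]((R − π[w,b](ρ[b/e](ρ[w/x](S)))))) → 1

|E| = 1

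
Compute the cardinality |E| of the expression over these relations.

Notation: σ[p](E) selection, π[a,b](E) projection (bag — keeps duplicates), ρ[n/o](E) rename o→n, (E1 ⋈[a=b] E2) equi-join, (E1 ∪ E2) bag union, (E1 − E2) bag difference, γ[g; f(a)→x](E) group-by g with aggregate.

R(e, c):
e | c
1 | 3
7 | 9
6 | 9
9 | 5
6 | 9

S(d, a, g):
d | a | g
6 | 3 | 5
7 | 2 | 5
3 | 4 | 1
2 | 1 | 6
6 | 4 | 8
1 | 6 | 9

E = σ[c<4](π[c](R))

Stepwise |·|:
  R → 5
  π[c](R) → 5
  σ[c<4](π[c](R)) → 1

|E| = 1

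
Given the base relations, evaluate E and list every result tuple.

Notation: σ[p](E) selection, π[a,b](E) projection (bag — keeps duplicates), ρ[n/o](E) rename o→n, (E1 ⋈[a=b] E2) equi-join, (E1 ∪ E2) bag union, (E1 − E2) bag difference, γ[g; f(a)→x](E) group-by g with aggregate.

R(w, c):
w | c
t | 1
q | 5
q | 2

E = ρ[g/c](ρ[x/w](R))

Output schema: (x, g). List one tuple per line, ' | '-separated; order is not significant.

Stepwise |·|:
  R → 3
  ρ[x/w](R) → 3
  ρ[g/c](ρ[x/w](R)) → 3

== RESULT ==
x | g
q | 2
q | 5
t | 1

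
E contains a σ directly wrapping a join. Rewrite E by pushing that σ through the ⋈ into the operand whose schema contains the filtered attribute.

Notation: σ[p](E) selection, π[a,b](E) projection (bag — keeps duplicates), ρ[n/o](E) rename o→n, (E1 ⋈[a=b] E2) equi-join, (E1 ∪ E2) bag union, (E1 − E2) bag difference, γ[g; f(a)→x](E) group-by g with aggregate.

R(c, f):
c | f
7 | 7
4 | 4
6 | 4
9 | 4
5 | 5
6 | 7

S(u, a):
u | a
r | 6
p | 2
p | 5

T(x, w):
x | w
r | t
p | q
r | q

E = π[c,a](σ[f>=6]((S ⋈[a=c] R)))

σ filters on f, owned by the right side.
E' = π[c,a]((S ⋈[a=c] σ[f>=6](R)))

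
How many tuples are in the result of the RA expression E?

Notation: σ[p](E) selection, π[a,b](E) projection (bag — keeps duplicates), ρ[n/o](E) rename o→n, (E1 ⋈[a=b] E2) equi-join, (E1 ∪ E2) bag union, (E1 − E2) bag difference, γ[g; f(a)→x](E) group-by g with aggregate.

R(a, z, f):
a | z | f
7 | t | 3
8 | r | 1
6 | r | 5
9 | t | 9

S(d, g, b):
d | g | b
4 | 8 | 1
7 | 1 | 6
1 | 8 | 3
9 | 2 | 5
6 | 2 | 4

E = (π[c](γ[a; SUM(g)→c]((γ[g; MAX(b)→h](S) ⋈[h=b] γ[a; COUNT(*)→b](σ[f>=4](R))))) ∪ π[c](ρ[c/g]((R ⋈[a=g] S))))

Subexpression sizes:
  S → 5
  γ[g; MAX(b)→h](S) → 3
  R → 4
  σ[f>=4](R) → 2
  γ[a; COUNT(*)→b](σ[f>=4](R)) → 2
  (γ[g; MAX(b)→h](S) ⋈[h=b] γ[a; COUNT(*)→b](σ[f>=4](R))) → 0
  γ[a; SUM(g)→c]((γ[g; MAX(b)→h](S) ⋈[h=b] γ[a; COUNT(*)→b](σ[f>=4](R)))) → 0
  π[c](γ[a; SUM(g)→c]((γ[g; MAX(b)→h](S) ⋈[h=b] γ[a; COUNT(*)→b](σ[f>=4](R))))) → 0
  R → 4
  S → 5
  (R ⋈[a=g] S) → 2
  ρ[c/g]((R ⋈[a=g] S)) → 2
  π[c](ρ[c/g]((R ⋈[a=g] S))) → 2
  (π[c](γ[a; SUM(g)→c]((γ[g; MAX(b)→h](S) ⋈[h=b] γ[a; COUNT(*)→b](σ[f>=4](R))))) ∪ π[c](ρ[c/g]((R ⋈[a=g] S)))) → 2

|E| = 2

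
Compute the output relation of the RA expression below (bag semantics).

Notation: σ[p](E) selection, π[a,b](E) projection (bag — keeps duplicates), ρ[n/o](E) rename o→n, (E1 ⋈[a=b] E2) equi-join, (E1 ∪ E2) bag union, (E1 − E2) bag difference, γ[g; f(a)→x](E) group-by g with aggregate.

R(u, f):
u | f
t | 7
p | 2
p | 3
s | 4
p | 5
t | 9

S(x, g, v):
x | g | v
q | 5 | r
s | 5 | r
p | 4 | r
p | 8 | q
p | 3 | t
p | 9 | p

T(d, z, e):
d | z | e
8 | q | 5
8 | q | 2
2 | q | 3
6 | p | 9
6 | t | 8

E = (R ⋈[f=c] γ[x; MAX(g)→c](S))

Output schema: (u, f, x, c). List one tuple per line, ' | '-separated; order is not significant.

Subexpression sizes:
  R → 6
  S → 6
  γ[x; MAX(g)→c](S) → 3
  (R ⋈[f=c] γ[x; MAX(g)→c](S)) → 3

== RESULT ==
u | f | x | c
p | 5 | q | 5
p | 5 | s | 5
t | 9 | p | 9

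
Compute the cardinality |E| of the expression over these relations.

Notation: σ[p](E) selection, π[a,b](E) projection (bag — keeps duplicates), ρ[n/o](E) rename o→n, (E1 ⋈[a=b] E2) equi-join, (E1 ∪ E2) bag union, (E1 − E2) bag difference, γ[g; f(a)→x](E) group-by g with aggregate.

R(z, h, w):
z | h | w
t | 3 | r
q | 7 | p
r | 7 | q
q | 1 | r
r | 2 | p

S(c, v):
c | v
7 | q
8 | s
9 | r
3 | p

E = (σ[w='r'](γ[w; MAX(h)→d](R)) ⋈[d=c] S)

Row counts bottom-up:
  R → 5
  γ[w; MAX(h)→d](R) → 3
  σ[w='r'](γ[w; MAX(h)→d](R)) → 1
  S → 4
  (σ[w='r'](γ[w; MAX(h)→d](R)) ⋈[d=c] S) → 1

|E| = 1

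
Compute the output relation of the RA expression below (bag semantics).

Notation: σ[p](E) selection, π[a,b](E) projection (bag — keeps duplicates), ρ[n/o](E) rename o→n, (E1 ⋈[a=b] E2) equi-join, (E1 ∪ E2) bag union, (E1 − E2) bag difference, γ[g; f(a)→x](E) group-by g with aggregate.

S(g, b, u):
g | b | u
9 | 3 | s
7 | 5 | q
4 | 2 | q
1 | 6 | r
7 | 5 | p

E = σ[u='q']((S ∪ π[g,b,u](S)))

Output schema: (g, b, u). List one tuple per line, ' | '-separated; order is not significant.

Stepwise |·|:
  S → 5
  S → 5
  π[g,b,u](S) → 5
  (S ∪ π[g,b,u](S)) → 10
  σ[u='q']((S ∪ π[g,b,u](S))) → 4

== RESULT ==
g | b | u
4 | 2 | q
4 | 2 | q
7 | 5 | q
7 | 5 | q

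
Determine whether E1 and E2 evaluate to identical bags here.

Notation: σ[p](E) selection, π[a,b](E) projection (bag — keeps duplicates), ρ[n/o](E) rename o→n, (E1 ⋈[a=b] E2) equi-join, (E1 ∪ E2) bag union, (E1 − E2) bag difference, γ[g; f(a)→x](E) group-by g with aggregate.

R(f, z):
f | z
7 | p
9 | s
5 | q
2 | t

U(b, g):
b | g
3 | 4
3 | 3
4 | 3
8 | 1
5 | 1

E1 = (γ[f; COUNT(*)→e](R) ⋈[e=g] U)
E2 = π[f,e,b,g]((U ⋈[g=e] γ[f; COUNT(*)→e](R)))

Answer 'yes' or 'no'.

E1 per-node cardinality:
  R → 4
  γ[f; COUNT(*)→e](R) → 4
  U → 5
  (γ[f; COUNT(*)→e](R) ⋈[e=g] U) → 8
E2 per-node cardinality:
  U → 5
  R → 4
  γ[f; COUNT(*)→e](R) → 4
  (U ⋈[g=e] γ[f; COUNT(*)→e](R)) → 8
  π[f,e,b,g]((U ⋈[g=e] γ[f; COUNT(*)→e](R))) → 8

E1 and E2 produce the same multiset:
f | e | b | g
2 | 1 | 5 | 1
2 | 1 | 8 | 1
5 | 1 | 5 | 1
5 | 1 | 8 | 1
7 | 1 | 5 | 1
7 | 1 | 8 | 1
9 | 1 | 5 | 1
9 | 1 | 8 | 1

yes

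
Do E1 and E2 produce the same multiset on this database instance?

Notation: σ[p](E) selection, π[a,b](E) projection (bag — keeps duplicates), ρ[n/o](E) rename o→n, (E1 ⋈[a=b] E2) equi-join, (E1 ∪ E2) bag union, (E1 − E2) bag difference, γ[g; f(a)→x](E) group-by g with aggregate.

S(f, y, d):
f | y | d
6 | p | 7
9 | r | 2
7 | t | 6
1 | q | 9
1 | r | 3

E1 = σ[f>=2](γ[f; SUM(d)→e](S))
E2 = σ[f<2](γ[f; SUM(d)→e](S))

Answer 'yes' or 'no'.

E1 subexpression sizes:
  S → 5
  γ[f; SUM(d)→e](S) → 4
  σ[f>=2](γ[f; SUM(d)→e](S)) → 3
E2 subexpression sizes:
  S → 5
  γ[f; SUM(d)→e](S) → 4
  σ[f<2](γ[f; SUM(d)→e](S)) → 1

E1 result:
f | e
6 | 7
7 | 6
9 | 2
E2 result:
f | e
1 | 12
Witness: (6, 7) appears 1× in E1 but 0× in E2.

no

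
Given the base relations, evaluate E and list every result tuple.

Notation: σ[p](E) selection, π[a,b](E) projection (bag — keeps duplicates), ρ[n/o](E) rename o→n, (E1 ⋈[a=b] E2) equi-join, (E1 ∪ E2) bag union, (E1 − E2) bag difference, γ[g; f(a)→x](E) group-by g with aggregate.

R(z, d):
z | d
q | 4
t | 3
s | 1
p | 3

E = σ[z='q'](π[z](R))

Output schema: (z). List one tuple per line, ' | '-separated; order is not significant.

Per-node cardinality:
  R → 4
  π[z](R) → 4
  σ[z='q'](π[z](R)) → 1

== RESULT ==
z
q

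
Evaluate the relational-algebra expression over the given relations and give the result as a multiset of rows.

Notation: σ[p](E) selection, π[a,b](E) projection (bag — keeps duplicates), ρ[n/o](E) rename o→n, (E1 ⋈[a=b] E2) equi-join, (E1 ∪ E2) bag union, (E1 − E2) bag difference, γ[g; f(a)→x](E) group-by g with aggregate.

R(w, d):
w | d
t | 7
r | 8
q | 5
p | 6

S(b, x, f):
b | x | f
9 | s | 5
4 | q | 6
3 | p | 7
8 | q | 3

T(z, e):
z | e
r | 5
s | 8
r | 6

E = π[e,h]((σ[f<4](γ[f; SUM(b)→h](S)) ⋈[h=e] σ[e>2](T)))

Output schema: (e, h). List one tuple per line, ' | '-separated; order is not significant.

Row counts bottom-up:
  S → 4
  γ[f; SUM(b)→h](S) → 4
  σ[f<4](γ[f; SUM(b)→h](S)) → 1
  T → 3
  σ[e>2](T) → 3
  (σ[f<4](γ[f; SUM(b)→h](S)) ⋈[h=e] σ[e>2](T)) → 1
  π[e,h]((σ[f<4](γ[f; SUM(b)→h](S)) ⋈[h=e] σ[e>2](T))) → 1

== RESULT ==
e | h
8 | 8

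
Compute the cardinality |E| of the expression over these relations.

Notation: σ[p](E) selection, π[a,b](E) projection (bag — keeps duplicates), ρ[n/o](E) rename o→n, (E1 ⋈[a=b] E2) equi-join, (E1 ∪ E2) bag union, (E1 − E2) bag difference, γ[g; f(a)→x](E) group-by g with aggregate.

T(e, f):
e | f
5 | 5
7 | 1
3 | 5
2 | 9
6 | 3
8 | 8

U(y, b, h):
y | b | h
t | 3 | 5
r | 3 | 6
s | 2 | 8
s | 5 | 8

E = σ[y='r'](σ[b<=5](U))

Per-node cardinality:
  U → 4
  σ[b<=5](U) → 4
  σ[y='r'](σ[b<=5](U)) → 1

|E| = 1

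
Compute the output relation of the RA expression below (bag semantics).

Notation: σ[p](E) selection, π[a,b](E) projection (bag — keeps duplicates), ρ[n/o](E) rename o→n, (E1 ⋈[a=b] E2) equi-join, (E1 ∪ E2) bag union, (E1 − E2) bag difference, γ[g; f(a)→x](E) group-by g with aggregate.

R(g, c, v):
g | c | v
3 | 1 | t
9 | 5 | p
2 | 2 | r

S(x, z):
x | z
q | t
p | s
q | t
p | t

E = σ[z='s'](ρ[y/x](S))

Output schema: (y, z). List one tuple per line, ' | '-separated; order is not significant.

Stepwise |·|:
  S → 4
  ρ[y/x](S) → 4
  σ[z='s'](ρ[y/x](S)) → 1

== RESULT ==
y | z
p | s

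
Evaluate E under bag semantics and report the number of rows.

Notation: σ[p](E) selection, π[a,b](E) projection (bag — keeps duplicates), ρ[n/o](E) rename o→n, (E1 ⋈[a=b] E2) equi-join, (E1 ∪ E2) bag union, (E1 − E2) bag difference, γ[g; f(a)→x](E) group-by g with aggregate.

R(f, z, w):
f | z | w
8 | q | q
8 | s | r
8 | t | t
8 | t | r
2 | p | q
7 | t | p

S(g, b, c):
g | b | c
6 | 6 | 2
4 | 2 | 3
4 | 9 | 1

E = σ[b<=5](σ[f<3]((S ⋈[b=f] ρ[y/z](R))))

Stepwise |·|:
  S → 3
  R → 6
  ρ[y/z](R) → 6
  (S ⋈[b=f] ρ[y/z](R)) → 1
  σ[f<3]((S ⋈[b=f] ρ[y/z](R))) → 1
  σ[b<=5](σ[f<3]((S ⋈[b=f] ρ[y/z](R)))) → 1

|E| = 1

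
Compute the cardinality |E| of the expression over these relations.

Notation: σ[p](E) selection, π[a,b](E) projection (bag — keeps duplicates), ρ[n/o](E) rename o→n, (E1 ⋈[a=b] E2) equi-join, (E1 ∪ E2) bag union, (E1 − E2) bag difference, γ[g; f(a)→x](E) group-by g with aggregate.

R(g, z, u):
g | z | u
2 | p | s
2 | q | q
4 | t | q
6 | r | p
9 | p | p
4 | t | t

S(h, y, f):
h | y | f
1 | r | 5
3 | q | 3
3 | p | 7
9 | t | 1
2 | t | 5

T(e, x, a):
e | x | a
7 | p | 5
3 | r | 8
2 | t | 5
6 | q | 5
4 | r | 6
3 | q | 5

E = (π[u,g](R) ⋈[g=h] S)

Per-node cardinality:
  R → 6
  π[u,g](R) → 6
  S → 5
  (π[u,g](R) ⋈[g=h] S) → 3

|E| = 3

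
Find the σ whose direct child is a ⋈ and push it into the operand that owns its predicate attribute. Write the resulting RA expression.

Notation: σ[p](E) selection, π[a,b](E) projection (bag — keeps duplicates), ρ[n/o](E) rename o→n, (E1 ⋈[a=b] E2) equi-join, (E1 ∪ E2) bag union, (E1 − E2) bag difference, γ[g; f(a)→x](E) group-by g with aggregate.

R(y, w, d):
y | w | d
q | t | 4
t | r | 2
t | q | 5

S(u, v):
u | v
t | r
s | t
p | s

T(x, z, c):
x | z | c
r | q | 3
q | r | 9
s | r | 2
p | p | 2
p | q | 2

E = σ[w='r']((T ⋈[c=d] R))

σ filters on w, owned by the right side.
E' = (T ⋈[c=d] σ[w='r'](R))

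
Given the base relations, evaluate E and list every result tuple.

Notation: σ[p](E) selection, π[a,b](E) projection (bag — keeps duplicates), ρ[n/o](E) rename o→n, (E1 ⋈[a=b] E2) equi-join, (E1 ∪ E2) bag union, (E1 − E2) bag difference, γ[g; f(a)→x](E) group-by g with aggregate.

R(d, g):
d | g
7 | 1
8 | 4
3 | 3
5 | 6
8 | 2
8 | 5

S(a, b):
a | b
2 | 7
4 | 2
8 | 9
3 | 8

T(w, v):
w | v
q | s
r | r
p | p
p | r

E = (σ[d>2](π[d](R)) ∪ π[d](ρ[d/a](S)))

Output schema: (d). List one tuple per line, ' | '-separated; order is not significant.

Per-node cardinality:
  R → 6
  π[d](R) → 6
  σ[d>2](π[d](R)) → 6
  S → 4
  ρ[d/a](S) → 4
  π[d](ρ[d/a](S)) → 4
  (σ[d>2](π[d](R)) ∪ π[d](ρ[d/a](S))) → 10

== RESULT ==
d
2
3
3
4
5
7
8
8
8
8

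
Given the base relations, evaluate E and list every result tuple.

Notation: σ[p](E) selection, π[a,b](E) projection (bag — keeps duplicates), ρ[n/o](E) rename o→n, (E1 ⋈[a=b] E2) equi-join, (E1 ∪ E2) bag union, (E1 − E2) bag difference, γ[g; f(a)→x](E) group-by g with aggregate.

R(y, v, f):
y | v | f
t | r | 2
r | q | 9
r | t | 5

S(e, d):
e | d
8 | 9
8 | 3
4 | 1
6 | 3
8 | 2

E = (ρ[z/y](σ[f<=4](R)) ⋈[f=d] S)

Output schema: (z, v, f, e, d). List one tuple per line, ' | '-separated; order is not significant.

Row counts bottom-up:
  R → 3
  σ[f<=4](R) → 1
  ρ[z/y](σ[f<=4](R)) → 1
  S → 5
  (ρ[z/y](σ[f<=4](R)) ⋈[f=d] S) → 1

== RESULT ==
z | v | f | e | d
t | r | 2 | 8 | 2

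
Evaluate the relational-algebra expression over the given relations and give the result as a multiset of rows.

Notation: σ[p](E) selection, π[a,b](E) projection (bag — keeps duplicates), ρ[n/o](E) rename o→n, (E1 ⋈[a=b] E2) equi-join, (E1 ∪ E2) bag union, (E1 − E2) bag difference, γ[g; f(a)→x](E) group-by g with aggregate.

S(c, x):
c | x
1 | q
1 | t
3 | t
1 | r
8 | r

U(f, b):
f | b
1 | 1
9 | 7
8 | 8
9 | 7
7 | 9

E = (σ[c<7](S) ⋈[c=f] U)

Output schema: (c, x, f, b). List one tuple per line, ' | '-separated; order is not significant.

Row counts bottom-up:
  S → 5
  σ[c<7](S) → 4
  U → 5
  (σ[c<7](S) ⋈[c=f] U) → 3

== RESULT ==
c | x | f | b
1 | q | 1 | 1
1 | r | 1 | 1
1 | t | 1 | 1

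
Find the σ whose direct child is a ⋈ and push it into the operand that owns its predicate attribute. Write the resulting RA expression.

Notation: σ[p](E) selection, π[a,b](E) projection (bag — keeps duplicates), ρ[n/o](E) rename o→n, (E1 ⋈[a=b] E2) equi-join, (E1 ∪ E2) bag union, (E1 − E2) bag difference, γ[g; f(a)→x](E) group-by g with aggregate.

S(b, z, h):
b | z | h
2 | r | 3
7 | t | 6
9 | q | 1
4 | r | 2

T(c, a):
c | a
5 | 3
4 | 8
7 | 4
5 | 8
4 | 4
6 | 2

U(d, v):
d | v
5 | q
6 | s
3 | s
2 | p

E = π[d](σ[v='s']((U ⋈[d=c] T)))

σ filters on v, owned by the left side.
E' = π[d]((σ[v='s'](U) ⋈[d=c] T))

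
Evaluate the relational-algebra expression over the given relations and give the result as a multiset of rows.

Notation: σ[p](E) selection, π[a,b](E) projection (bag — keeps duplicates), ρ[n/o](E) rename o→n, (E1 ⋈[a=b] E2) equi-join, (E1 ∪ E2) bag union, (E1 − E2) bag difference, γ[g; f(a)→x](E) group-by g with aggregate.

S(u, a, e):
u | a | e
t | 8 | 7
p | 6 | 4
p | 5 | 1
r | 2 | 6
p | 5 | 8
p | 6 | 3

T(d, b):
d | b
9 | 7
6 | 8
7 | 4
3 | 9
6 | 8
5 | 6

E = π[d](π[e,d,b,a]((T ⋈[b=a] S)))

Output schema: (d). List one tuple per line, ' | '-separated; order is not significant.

Row counts bottom-up:
  T → 6
  S → 6
  (T ⋈[b=a] S) → 4
  π[e,d,b,a]((T ⋈[b=a] S)) → 4
  π[d](π[e,d,b,a]((T ⋈[b=a] S))) → 4

== RESULT ==
d
5
5
6
6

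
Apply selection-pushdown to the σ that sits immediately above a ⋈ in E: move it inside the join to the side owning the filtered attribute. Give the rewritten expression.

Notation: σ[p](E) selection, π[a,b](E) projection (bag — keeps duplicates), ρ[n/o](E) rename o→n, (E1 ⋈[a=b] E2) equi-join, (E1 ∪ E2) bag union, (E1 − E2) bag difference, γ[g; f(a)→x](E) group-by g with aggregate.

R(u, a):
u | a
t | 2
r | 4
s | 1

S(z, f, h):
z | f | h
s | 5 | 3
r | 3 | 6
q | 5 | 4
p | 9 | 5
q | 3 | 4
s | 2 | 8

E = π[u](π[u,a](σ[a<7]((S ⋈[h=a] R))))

σ filters on a, owned by the right side.
E' = π[u](π[u,a]((S ⋈[h=a] σ[a<7](R))))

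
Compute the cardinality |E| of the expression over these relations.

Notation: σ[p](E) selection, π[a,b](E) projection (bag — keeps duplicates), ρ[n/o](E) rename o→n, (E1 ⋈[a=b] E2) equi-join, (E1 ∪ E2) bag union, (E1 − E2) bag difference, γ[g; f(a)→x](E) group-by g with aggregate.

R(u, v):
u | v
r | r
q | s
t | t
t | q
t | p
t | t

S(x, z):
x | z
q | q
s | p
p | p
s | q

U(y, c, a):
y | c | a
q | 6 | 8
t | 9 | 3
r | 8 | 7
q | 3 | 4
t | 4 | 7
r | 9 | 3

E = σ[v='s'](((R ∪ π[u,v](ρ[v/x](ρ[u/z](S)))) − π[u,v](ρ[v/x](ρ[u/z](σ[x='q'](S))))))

Stepwise |·|:
  R → 6
  S → 4
  ρ[u/z](S) → 4
  ρ[v/x](ρ[u/z](S)) → 4
  π[u,v](ρ[v/x](ρ[u/z](S))) → 4
  (R ∪ π[u,v](ρ[v/x](ρ[u/z](S)))) → 10
  S → 4
  σ[x='q'](S) → 1
  ρ[u/z](σ[x='q'](S)) → 1
  ρ[v/x](ρ[u/z](σ[x='q'](S))) → 1
  π[u,v](ρ[v/x](ρ[u/z](σ[x='q'](S)))) → 1
  ((R ∪ π[u,v](ρ[v/x](ρ[u/z](S)))) − π[u,v](ρ[v/x](ρ[u/z](σ[x='q'](S))))) → 9
  σ[v='s'](((R ∪ π[u,v](ρ[v/x](ρ[u/z](S)))) − π[u,v](ρ[v/x](ρ[u/z](σ[x='q'](S)))))) → 3

|E| = 3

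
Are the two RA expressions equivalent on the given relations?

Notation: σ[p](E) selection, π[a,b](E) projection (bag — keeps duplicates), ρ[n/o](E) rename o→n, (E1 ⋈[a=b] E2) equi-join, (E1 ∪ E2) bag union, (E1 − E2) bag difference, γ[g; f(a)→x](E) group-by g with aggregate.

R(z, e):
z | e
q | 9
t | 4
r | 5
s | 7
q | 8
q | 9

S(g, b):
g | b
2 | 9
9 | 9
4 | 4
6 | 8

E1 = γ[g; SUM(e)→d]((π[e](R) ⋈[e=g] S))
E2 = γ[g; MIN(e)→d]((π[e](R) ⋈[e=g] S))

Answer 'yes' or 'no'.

E1 per-node cardinality:
  R → 6
  π[e](R) → 6
  S → 4
  (π[e](R) ⋈[e=g] S) → 3
  γ[g; SUM(e)→d]((π[e](R) ⋈[e=g] S)) → 2
E2 per-node cardinality:
  R → 6
  π[e](R) → 6
  S → 4
  (π[e](R) ⋈[e=g] S) → 3
  γ[g; MIN(e)→d]((π[e](R) ⋈[e=g] S)) → 2

E1 result:
g | d
4 | 4
9 | 18
E2 result:
g | d
4 | 4
9 | 9
Witness: (9, 18) appears 1× in E1 but 0× in E2.

no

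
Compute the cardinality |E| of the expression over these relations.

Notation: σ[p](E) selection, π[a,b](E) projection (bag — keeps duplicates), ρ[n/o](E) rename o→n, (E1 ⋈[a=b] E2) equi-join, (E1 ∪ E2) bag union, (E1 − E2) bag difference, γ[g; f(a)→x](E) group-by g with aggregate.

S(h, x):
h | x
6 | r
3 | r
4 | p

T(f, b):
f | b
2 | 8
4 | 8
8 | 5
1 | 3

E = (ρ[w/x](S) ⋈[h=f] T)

Subexpression sizes:
  S → 3
  ρ[w/x](S) → 3
  T → 4
  (ρ[w/x](S) ⋈[h=f] T) → 1

|E| = 1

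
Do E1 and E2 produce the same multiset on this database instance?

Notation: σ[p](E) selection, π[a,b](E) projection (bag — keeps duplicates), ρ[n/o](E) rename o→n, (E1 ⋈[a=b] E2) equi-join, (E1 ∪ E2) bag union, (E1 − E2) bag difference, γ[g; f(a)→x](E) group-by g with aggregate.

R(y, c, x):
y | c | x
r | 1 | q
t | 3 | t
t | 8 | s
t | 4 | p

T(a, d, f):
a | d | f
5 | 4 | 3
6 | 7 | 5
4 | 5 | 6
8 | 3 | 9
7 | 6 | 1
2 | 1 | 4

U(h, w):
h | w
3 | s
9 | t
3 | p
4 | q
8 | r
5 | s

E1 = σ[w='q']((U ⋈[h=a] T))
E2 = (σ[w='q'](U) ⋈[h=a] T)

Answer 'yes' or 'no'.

E1 row counts bottom-up:
  U → 6
  T → 6
  (U ⋈[h=a] T) → 3
  σ[w='q']((U ⋈[h=a] T)) → 1
E2 row counts bottom-up:
  U → 6
  σ[w='q'](U) → 1
  T → 6
  (σ[w='q'](U) ⋈[h=a] T) → 1

E1 and E2 produce the same multiset:
h | w | a | d | f
4 | q | 4 | 5 | 6

yes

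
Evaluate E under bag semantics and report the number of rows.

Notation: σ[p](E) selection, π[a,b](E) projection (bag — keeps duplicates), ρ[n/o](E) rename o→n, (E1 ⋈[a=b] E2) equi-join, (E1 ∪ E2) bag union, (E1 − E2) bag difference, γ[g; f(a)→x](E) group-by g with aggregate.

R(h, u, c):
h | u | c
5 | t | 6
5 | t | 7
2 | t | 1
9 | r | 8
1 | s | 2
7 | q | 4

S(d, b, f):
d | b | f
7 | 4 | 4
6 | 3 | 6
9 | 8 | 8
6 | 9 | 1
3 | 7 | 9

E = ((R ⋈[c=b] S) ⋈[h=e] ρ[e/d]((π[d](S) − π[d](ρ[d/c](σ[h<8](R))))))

Stepwise |·|:
  R → 6
  S → 5
  (R ⋈[c=b] S) → 3
  S → 5
  π[d](S) → 5
  R → 6
  σ[h<8](R) → 5
  ρ[d/c](σ[h<8](R)) → 5
  π[d](ρ[d/c](σ[h<8](R))) → 5
  (π[d](S) − π[d](ρ[d/c](σ[h<8](R)))) → 3
  ρ[e/d]((π[d](S) − π[d](ρ[d/c](σ[h<8](R))))) → 3
  ((R ⋈[c=b] S) ⋈[h=e] ρ[e/d]((π[d](S) − π[d](ρ[d/c](σ[h<8](R)))))) → 1

|E| = 1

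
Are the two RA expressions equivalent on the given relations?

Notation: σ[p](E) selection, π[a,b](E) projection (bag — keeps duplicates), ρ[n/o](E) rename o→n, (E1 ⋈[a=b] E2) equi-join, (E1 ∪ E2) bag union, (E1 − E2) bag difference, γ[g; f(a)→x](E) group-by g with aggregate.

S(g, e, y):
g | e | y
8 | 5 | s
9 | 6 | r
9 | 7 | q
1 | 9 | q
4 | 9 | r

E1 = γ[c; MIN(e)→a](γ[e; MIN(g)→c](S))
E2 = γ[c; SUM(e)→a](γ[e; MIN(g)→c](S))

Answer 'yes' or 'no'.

E1 per-node cardinality:
  S → 5
  γ[e; MIN(g)→c](S) → 4
  γ[c; MIN(e)→a](γ[e; MIN(g)→c](S)) → 3
E2 per-node cardinality:
  S → 5
  γ[e; MIN(g)→c](S) → 4
  γ[c; SUM(e)→a](γ[e; MIN(g)→c](S)) → 3

E1 result:
c | a
1 | 9
8 | 5
9 | 6
E2 result:
c | a
1 | 9
8 | 5
9 | 13
Witness: (9, 13) appears 0× in E1 but 1× in E2.

no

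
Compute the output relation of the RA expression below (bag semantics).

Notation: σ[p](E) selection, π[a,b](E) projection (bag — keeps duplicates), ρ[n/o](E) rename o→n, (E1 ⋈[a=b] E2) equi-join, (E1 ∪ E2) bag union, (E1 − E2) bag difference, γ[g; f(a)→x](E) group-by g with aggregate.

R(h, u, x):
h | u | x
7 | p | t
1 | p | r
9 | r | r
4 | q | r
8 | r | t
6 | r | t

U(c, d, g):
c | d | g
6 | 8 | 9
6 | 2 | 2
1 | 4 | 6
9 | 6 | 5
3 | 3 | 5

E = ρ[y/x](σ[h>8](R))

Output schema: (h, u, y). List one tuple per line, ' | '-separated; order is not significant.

Row counts bottom-up:
  R → 6
  σ[h>8](R) → 1
  ρ[y/x](σ[h>8](R)) → 1

== RESULT ==
h | u | y
9 | r | r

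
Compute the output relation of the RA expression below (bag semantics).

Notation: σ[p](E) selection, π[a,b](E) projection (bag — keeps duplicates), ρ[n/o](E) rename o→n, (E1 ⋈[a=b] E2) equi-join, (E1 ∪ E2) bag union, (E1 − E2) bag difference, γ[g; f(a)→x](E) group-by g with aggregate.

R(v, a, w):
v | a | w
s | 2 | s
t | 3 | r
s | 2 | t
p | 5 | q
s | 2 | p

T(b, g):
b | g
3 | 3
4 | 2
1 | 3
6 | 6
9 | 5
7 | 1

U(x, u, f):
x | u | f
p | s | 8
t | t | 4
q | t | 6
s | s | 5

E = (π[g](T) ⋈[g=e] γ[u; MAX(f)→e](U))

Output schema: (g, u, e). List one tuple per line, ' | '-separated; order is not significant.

Per-node cardinality:
  T → 6
  π[g](T) → 6
  U → 4
  γ[u; MAX(f)→e](U) → 2
  (π[g](T) ⋈[g=e] γ[u; MAX(f)→e](U)) → 1

== RESULT ==
g | u | e
6 | t | 6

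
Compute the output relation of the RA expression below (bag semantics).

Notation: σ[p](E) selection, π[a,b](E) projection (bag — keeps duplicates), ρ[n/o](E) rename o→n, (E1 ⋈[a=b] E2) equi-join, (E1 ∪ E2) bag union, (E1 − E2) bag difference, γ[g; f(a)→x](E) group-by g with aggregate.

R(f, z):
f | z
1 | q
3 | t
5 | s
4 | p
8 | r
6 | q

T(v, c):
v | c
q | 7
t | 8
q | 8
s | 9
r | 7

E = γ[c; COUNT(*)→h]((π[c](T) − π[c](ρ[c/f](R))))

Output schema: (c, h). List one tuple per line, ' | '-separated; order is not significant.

Subexpression sizes:
  T → 5
  π[c](T) → 5
  R → 6
  ρ[c/f](R) → 6
  π[c](ρ[c/f](R)) → 6
  (π[c](T) − π[c](ρ[c/f](R))) → 4
  γ[c; COUNT(*)→h]((π[c](T) − π[c](ρ[c/f](R)))) → 3

== RESULT ==
c | h
7 | 2
8 | 1
9 | 1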